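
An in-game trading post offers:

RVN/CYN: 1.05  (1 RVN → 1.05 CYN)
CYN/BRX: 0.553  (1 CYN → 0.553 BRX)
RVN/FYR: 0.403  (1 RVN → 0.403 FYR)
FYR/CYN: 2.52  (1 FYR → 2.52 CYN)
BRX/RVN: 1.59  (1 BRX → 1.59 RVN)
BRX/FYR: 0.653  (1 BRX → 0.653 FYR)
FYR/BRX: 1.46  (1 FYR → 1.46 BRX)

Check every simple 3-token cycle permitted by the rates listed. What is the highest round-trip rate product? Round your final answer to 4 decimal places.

BRX→RVN→FYR→BRX: 1.59 × 0.403 × 1.46 = 0.93552
BRX→RVN→CYN→BRX: 1.59 × 1.05 × 0.553 = 0.92323
BRX→FYR→CYN→BRX: 0.653 × 2.52 × 0.553 = 0.90999
Maximum is BRX→RVN→FYR→BRX at 0.9355; no arbitrage — every cycle loses value.

0.9355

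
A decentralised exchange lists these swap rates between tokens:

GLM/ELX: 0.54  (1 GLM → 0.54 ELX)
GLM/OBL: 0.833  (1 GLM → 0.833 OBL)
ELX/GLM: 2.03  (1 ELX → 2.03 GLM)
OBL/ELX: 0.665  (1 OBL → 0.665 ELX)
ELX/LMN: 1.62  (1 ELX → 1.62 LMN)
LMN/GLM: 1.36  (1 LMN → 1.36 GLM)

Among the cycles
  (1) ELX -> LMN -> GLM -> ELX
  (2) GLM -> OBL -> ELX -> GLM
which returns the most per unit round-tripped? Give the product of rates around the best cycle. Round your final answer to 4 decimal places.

(1) 1.62 × 1.36 × 0.54 = 1.18973
(2) 0.833 × 0.665 × 2.03 = 1.12451
Highest is cycle (1) at 1.1897 (>1, arbitrage).

1.1897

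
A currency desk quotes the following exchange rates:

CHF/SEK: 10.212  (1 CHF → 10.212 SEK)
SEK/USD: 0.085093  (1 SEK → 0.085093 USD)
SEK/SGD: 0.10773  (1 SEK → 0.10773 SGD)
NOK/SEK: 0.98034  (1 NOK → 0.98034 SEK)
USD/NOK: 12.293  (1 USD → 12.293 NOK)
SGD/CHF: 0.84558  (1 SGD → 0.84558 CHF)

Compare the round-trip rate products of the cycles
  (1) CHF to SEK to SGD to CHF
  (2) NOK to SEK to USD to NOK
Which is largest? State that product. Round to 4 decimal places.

(1) 10.212 × 0.10773 × 0.84558 = 0.93026
(2) 0.98034 × 0.085093 × 12.293 = 1.02548
Highest is cycle (2) at 1.0255 (>1, arbitrage).

1.0255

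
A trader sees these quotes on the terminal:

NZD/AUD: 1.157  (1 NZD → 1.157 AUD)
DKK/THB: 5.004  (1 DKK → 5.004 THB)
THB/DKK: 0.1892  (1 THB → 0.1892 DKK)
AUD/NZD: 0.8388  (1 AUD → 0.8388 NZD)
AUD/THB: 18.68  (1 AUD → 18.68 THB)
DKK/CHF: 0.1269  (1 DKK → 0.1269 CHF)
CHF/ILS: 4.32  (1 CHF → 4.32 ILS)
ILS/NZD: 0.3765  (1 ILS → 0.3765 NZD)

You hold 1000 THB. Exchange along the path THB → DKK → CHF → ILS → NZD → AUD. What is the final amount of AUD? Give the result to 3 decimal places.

45.182

1000 THB × 0.1892 = 189.2 DKK
189.2 DKK × 0.1269 = 24.00948 CHF
24.00948 CHF × 4.32 = 103.7209536 ILS
103.7209536 ILS × 0.3765 = 39.0509390304 NZD
39.0509390304 NZD × 1.157 = 45.1819364581728 AUD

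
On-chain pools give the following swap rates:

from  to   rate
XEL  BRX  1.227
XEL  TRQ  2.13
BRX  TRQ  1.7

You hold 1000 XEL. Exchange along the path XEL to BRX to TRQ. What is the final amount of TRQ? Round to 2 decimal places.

1000 XEL × 1.227 = 1227 BRX
1227 BRX × 1.7 = 2085.9 TRQ

2085.90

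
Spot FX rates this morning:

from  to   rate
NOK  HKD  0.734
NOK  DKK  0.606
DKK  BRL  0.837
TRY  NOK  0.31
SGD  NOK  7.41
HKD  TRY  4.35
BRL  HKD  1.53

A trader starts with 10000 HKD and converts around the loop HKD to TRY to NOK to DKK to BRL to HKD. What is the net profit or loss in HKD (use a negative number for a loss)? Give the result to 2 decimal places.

10000 HKD × 4.35 = 43500 TRY
43500 TRY × 0.31 = 13485 NOK
13485 NOK × 0.606 = 8171.91 DKK
8171.91 DKK × 0.837 = 6839.88867 BRL
6839.88867 BRL × 1.53 = 10465.0296651 HKD
Net change: 10465.0296651 − 10000 = 465.0296651 HKD

465.03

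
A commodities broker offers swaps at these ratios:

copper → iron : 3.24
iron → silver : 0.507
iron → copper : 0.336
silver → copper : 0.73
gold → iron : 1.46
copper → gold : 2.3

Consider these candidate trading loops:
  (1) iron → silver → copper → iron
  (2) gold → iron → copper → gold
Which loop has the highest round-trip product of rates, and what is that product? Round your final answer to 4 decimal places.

(1) 0.507 × 0.73 × 3.24 = 1.19916
(2) 1.46 × 0.336 × 2.3 = 1.12829
Highest is cycle (1) at 1.1992 (>1, arbitrage).

1.1992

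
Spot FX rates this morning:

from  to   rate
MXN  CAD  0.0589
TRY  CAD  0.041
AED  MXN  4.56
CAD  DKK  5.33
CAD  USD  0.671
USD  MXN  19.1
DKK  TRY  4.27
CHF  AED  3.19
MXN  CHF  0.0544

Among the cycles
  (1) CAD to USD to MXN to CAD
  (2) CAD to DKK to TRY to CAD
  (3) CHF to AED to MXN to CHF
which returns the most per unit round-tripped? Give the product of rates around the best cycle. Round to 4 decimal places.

(1) 0.671 × 19.1 × 0.0589 = 0.75487
(2) 5.33 × 4.27 × 0.041 = 0.93312
(3) 3.19 × 4.56 × 0.0544 = 0.79132
Highest is cycle (2) at 0.9331 (≤1, no arbitrage).

0.9331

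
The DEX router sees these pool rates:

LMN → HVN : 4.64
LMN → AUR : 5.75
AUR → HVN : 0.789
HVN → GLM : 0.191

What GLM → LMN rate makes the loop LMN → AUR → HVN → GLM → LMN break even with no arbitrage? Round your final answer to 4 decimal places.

1.1540

Known legs of the cycle: 5.75 × 0.789 × 0.191 = 0.86651925
For no arbitrage the full-cycle product must be 1, so the missing rate is 1 / 0.86651925 ≈ 1.154042.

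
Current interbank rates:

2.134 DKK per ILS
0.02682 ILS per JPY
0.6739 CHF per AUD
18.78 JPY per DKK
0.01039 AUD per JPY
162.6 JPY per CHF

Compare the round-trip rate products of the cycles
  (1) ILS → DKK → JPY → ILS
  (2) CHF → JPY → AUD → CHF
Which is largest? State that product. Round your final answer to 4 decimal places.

(1) 2.134 × 18.78 × 0.02682 = 1.07485
(2) 162.6 × 0.01039 × 0.6739 = 1.13850
Highest is cycle (2) at 1.1385 (>1, arbitrage).

1.1385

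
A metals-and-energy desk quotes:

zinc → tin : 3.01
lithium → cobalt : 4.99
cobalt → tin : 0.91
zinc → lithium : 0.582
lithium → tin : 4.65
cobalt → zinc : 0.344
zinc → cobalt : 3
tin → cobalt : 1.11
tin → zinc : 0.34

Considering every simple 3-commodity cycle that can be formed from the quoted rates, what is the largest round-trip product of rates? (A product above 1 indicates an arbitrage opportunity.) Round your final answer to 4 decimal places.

zinc→tin→cobalt→zinc: 3.01 × 1.11 × 0.344 = 1.14934
lithium→cobalt→zinc→lithium: 4.99 × 0.344 × 0.582 = 0.99904
zinc→cobalt→tin→zinc: 3 × 0.91 × 0.34 = 0.92820
lithium→tin→zinc→lithium: 4.65 × 0.34 × 0.582 = 0.92014
Maximum is zinc→tin→cobalt→zinc at 1.1493; arbitrage exists.

1.1493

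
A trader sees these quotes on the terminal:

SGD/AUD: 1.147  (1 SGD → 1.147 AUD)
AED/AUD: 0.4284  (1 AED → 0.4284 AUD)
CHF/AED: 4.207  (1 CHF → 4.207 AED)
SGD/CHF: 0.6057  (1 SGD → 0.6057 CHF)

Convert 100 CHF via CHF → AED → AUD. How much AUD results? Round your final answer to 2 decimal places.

100 CHF × 4.207 = 420.7 AED
420.7 AED × 0.4284 = 180.22788 AUD

180.23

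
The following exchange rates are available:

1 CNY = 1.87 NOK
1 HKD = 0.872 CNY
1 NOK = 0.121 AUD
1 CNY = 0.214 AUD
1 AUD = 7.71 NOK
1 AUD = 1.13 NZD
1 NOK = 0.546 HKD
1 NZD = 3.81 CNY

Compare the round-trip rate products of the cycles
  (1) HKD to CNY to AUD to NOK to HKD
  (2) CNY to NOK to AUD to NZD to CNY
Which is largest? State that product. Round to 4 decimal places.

(1) 0.872 × 0.214 × 7.71 × 0.546 = 0.78556
(2) 1.87 × 0.121 × 1.13 × 3.81 = 0.97416
Highest is cycle (2) at 0.9742 (≤1, no arbitrage).

0.9742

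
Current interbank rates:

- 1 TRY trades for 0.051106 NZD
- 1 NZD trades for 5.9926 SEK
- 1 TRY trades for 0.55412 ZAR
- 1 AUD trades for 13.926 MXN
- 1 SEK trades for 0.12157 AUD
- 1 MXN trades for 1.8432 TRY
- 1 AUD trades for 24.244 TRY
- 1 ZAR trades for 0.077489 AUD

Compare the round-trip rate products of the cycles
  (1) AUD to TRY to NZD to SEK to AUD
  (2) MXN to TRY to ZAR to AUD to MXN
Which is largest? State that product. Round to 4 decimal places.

1.1022

(1) 24.244 × 0.051106 × 5.9926 × 0.12157 = 0.90265
(2) 1.8432 × 0.55412 × 0.077489 × 13.926 = 1.10216
Highest is cycle (2) at 1.1022 (>1, arbitrage).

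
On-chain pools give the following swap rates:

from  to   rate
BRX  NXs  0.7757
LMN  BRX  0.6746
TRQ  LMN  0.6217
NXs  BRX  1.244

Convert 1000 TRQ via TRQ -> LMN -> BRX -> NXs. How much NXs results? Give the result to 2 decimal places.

325.33

1000 TRQ × 0.6217 = 621.7 LMN
621.7 LMN × 0.6746 = 419.39882 BRX
419.39882 BRX × 0.7757 = 325.327664674 NXs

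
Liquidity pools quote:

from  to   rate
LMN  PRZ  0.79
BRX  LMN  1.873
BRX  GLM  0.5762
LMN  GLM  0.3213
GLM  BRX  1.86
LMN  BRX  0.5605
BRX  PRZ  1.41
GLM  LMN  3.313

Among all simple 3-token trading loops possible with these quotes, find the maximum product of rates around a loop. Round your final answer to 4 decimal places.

1.1193

BRX→LMN→GLM→BRX: 1.873 × 0.3213 × 1.86 = 1.11934
BRX→GLM→LMN→BRX: 0.5762 × 3.313 × 0.5605 = 1.06997
Maximum is BRX→LMN→GLM→BRX at 1.1193; arbitrage exists.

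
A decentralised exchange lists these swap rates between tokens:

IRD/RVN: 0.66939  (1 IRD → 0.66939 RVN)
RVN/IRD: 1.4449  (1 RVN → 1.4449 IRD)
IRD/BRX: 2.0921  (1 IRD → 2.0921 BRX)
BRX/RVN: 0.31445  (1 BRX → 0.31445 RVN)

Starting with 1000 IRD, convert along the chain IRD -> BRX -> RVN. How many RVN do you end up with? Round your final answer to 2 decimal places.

657.86

1000 IRD × 2.0921 = 2092.1 BRX
2092.1 BRX × 0.31445 = 657.860845 RVN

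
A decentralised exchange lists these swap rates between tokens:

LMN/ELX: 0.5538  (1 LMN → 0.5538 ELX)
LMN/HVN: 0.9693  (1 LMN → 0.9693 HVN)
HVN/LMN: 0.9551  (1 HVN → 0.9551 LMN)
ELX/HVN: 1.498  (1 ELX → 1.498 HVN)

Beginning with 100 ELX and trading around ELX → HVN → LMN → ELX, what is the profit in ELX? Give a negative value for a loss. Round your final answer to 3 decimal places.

100 ELX × 1.498 = 149.8 HVN
149.8 HVN × 0.9551 = 143.07398 LMN
143.07398 LMN × 0.5538 = 79.234370124 ELX
Net change: 79.234370124 − 100 = -20.765629876 ELX

-20.766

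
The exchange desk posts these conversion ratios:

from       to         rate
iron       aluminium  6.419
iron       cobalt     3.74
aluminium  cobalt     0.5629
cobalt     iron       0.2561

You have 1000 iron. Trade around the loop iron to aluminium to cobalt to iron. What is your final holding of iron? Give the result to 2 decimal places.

1000 iron × 6.419 = 6419 aluminium
6419 aluminium × 0.5629 = 3613.2551 cobalt
3613.2551 cobalt × 0.2561 = 925.35463111 iron

925.35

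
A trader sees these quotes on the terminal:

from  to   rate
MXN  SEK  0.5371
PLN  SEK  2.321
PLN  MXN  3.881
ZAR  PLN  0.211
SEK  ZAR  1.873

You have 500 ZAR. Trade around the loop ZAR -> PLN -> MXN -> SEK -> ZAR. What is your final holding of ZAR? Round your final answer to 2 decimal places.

411.90

500 ZAR × 0.211 = 105.5 PLN
105.5 PLN × 3.881 = 409.4455 MXN
409.4455 MXN × 0.5371 = 219.91317805 SEK
219.91317805 SEK × 1.873 = 411.89738248765 ZAR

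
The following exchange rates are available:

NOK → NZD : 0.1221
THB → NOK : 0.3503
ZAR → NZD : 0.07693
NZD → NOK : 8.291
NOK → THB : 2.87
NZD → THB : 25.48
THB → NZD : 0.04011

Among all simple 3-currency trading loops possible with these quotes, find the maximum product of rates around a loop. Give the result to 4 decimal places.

1.0898

NOK→NZD→THB→NOK: 0.1221 × 25.48 × 0.3503 = 1.08982
NOK→THB→NZD→NOK: 2.87 × 0.04011 × 8.291 = 0.95442
Maximum is NOK→NZD→THB→NOK at 1.0898; arbitrage exists.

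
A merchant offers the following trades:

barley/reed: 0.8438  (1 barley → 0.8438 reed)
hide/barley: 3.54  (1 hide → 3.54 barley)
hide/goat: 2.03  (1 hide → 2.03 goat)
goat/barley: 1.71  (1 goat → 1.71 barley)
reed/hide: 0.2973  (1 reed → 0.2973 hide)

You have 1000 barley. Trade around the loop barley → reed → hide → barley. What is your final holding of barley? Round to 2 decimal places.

888.05

1000 barley × 0.8438 = 843.8 reed
843.8 reed × 0.2973 = 250.86174 hide
250.86174 hide × 3.54 = 888.0505596 barley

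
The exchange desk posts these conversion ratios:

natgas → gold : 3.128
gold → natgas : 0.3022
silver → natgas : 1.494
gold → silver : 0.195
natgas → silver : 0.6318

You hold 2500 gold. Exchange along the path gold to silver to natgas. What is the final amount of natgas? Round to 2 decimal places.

2500 gold × 0.195 = 487.5 silver
487.5 silver × 1.494 = 728.325 natgas

728.33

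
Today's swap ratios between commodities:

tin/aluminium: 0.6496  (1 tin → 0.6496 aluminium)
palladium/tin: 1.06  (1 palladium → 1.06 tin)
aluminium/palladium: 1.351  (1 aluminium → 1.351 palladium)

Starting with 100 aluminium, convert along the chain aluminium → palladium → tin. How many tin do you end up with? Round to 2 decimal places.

100 aluminium × 1.351 = 135.1 palladium
135.1 palladium × 1.06 = 143.206 tin

143.21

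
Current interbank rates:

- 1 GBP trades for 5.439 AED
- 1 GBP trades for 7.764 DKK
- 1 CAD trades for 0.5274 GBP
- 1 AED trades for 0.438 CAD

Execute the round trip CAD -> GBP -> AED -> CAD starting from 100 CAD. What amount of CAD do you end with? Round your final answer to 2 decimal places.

100 CAD × 0.5274 = 52.74 GBP
52.74 GBP × 5.439 = 286.85286 AED
286.85286 AED × 0.438 = 125.64155268 CAD

125.64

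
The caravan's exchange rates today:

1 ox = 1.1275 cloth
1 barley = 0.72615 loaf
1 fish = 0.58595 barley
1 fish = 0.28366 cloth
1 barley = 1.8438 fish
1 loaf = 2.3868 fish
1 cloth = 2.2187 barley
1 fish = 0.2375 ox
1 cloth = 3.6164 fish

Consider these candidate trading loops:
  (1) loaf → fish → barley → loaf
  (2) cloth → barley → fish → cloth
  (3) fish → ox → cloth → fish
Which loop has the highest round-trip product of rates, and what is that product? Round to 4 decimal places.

1.1604

(1) 2.3868 × 0.58595 × 0.72615 = 1.01555
(2) 2.2187 × 1.8438 × 0.28366 = 1.16041
(3) 0.2375 × 1.1275 × 3.6164 = 0.96840
Highest is cycle (2) at 1.1604 (>1, arbitrage).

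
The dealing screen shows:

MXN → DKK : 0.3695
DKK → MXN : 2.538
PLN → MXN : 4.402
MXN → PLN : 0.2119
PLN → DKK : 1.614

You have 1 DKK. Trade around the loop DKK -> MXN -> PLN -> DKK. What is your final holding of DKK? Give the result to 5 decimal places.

1 DKK × 2.538 = 2.538 MXN
2.538 MXN × 0.2119 = 0.5378022 PLN
0.5378022 PLN × 1.614 = 0.8680127508 DKK

0.86801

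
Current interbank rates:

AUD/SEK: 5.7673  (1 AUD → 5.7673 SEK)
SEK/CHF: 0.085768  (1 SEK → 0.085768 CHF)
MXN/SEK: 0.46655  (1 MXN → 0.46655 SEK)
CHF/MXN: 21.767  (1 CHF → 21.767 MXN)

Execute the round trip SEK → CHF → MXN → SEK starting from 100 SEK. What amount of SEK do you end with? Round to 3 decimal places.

87.101

100 SEK × 0.085768 = 8.5768 CHF
8.5768 CHF × 21.767 = 186.6912056 MXN
186.6912056 MXN × 0.46655 = 87.10078197268 SEK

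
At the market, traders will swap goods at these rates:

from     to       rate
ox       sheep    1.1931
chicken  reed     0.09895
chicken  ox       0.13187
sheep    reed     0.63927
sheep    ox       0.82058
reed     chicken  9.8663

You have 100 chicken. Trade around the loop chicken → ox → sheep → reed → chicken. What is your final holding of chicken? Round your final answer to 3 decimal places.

100 chicken × 0.13187 = 13.187 ox
13.187 ox × 1.1931 = 15.7334097 sheep
15.7334097 sheep × 0.63927 = 10.057896818919 reed
10.057896818919 reed × 9.8663 = 99.2342273845005297 chicken

99.234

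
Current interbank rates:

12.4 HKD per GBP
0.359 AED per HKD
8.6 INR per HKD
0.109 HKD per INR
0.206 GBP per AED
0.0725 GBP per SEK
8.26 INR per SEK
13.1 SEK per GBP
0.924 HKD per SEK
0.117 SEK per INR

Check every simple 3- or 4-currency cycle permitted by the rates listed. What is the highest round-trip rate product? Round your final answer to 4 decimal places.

0.9297

SEK→HKD→INR→SEK: 0.924 × 8.6 × 0.117 = 0.92973
GBP→HKD→AED→GBP: 12.4 × 0.359 × 0.206 = 0.91703
GBP→HKD→INR→SEK→GBP: 12.4 × 8.6 × 0.117 × 0.0725 = 0.90457
GBP→SEK→HKD→AED→GBP: 13.1 × 0.924 × 0.359 × 0.206 = 0.89517
Maximum is SEK→HKD→INR→SEK at 0.9297; no arbitrage — every cycle loses value.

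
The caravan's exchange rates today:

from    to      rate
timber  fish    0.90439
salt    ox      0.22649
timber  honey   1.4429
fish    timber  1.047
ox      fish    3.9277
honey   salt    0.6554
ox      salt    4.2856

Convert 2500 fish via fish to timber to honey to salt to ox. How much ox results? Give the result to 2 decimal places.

560.63

2500 fish × 1.047 = 2617.5 timber
2617.5 timber × 1.4429 = 3776.79075 honey
3776.79075 honey × 0.6554 = 2475.30865755 salt
2475.30865755 salt × 0.22649 = 560.6326578484995 ox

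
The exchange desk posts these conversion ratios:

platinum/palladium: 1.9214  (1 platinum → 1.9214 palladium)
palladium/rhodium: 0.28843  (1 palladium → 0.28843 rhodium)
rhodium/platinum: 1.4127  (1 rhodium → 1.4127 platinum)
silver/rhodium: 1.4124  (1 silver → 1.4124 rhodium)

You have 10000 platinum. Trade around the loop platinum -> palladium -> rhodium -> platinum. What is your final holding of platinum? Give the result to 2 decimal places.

10000 platinum × 1.9214 = 19214 palladium
19214 palladium × 0.28843 = 5541.89402 rhodium
5541.89402 rhodium × 1.4127 = 7829.033682054 platinum

7829.03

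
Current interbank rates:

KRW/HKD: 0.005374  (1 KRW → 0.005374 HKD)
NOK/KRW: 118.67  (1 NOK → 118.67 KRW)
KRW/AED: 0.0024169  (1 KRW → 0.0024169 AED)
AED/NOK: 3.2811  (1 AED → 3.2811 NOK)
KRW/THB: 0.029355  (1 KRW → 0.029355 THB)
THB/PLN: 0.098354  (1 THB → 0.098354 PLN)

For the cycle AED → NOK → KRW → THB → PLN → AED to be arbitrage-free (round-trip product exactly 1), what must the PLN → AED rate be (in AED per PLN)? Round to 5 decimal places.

0.88954

Known legs of the cycle: 3.2811 × 118.67 × 0.029355 × 0.098354 = 1.12417654802844879
For no arbitrage the full-cycle product must be 1, so the missing rate is 1 / 1.12417654802844879 ≈ 0.8895400.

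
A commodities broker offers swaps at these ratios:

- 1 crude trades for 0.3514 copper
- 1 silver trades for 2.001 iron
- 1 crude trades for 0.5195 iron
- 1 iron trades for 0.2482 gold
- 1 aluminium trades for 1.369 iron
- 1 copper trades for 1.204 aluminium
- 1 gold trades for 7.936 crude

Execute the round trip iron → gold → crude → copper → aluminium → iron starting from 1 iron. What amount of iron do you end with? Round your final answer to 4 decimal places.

1.1409

1 iron × 0.2482 = 0.2482 gold
0.2482 gold × 7.936 = 1.9697152 crude
1.9697152 crude × 0.3514 = 0.69215792128 copper
0.69215792128 copper × 1.204 = 0.83335813722112 aluminium
0.83335813722112 aluminium × 1.369 = 1.14086728985571328 iron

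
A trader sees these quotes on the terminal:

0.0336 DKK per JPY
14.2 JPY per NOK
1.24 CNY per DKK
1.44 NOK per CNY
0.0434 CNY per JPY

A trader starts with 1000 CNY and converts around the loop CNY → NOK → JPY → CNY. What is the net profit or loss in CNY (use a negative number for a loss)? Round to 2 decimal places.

1000 CNY × 1.44 = 1440 NOK
1440 NOK × 14.2 = 20448 JPY
20448 JPY × 0.0434 = 887.4432 CNY
Net change: 887.4432 − 1000 = -112.5568 CNY

-112.56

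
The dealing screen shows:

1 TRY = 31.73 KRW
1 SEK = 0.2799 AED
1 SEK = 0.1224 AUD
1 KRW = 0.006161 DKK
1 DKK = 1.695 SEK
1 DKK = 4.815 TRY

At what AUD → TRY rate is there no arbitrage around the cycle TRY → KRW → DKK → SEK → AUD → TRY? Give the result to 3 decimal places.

Known legs of the cycle: 31.73 × 0.006161 × 1.695 × 0.1224 = 0.04055761434204
For no arbitrage the full-cycle product must be 1, so the missing rate is 1 / 0.04055761434204 ≈ 24.65628.

24.656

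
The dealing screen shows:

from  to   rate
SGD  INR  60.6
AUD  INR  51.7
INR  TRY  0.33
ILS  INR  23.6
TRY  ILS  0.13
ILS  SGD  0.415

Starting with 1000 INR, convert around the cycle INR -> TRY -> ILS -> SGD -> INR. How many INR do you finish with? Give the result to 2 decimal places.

1000 INR × 0.33 = 330 TRY
330 TRY × 0.13 = 42.9 ILS
42.9 ILS × 0.415 = 17.8035 SGD
17.8035 SGD × 60.6 = 1078.8921 INR

1078.89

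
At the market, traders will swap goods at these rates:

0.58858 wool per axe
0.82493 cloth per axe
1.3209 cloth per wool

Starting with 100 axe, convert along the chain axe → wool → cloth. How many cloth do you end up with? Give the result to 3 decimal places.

77.746

100 axe × 0.58858 = 58.858 wool
58.858 wool × 1.3209 = 77.7455322 cloth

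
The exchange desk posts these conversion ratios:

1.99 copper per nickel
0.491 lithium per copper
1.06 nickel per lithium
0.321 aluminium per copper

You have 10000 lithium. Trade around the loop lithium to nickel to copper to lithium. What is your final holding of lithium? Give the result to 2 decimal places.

10000 lithium × 1.06 = 10600 nickel
10600 nickel × 1.99 = 21094 copper
21094 copper × 0.491 = 10357.154 lithium

10357.15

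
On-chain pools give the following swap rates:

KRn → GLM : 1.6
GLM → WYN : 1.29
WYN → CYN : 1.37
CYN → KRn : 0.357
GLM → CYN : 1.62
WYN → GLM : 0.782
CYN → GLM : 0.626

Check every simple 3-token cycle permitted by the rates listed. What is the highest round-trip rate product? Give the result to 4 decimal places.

1.1063

WYN→CYN→GLM→WYN: 1.37 × 0.626 × 1.29 = 1.10633
CYN→KRn→GLM→CYN: 0.357 × 1.6 × 1.62 = 0.92534
Maximum is WYN→CYN→GLM→WYN at 1.1063; arbitrage exists.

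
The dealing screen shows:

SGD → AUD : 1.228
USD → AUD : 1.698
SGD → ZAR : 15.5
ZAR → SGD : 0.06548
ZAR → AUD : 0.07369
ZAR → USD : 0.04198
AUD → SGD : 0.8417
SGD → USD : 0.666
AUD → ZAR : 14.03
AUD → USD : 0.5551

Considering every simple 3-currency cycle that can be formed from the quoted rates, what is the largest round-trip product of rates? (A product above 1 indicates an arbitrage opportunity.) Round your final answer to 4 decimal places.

1.1281

SGD→AUD→ZAR→SGD: 1.228 × 14.03 × 0.06548 = 1.12814
AUD→ZAR→USD→AUD: 14.03 × 0.04198 × 1.698 = 1.00009
SGD→ZAR→AUD→SGD: 15.5 × 0.07369 × 0.8417 = 0.96139
SGD→USD→AUD→SGD: 0.666 × 1.698 × 0.8417 = 0.95185
Maximum is SGD→AUD→ZAR→SGD at 1.1281; arbitrage exists.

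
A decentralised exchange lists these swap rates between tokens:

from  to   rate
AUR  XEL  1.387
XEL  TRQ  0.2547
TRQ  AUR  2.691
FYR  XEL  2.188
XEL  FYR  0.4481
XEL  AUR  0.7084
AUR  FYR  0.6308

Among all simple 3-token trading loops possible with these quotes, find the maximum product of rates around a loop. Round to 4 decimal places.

FYR→XEL→AUR→FYR: 2.188 × 0.7084 × 0.6308 = 0.97773
TRQ→AUR→XEL→TRQ: 2.691 × 1.387 × 0.2547 = 0.95065
Maximum is FYR→XEL→AUR→FYR at 0.9777; no arbitrage — every cycle loses value.

0.9777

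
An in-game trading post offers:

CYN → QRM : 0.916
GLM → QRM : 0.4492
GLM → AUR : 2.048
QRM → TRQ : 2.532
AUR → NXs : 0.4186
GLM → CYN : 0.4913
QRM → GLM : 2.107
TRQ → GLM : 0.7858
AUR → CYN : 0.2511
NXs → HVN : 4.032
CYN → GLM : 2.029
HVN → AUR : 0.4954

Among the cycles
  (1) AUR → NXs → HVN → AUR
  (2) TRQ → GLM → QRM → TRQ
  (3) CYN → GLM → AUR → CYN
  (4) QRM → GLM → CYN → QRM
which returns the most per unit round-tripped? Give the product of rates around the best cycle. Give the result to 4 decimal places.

(1) 0.4186 × 4.032 × 0.4954 = 0.83613
(2) 0.7858 × 0.4492 × 2.532 = 0.89375
(3) 2.029 × 2.048 × 0.2511 = 1.04342
(4) 2.107 × 0.4913 × 0.916 = 0.94821
Highest is cycle (3) at 1.0434 (>1, arbitrage).

1.0434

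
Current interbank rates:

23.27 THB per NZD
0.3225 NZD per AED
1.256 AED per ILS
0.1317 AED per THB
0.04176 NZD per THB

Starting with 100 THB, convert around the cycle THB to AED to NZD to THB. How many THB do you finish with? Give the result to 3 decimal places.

100 THB × 0.1317 = 13.17 AED
13.17 AED × 0.3225 = 4.247325 NZD
4.247325 NZD × 23.27 = 98.83525275 THB

98.835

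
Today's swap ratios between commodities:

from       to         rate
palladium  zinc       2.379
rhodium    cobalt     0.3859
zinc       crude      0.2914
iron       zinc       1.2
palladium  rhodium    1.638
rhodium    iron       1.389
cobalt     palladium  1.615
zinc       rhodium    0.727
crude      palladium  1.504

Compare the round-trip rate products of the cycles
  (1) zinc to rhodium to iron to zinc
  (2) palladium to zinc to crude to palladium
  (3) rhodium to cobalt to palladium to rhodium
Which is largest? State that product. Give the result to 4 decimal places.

1.2118

(1) 0.727 × 1.389 × 1.2 = 1.21176
(2) 2.379 × 0.2914 × 1.504 = 1.04263
(3) 0.3859 × 1.615 × 1.638 = 1.02085
Highest is cycle (1) at 1.2118 (>1, arbitrage).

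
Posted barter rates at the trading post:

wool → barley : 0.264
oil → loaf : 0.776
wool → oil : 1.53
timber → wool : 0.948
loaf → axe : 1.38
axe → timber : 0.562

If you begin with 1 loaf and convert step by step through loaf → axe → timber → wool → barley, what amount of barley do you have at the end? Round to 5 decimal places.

0.19410

1 loaf × 1.38 = 1.38 axe
1.38 axe × 0.562 = 0.77556 timber
0.77556 timber × 0.948 = 0.73523088 wool
0.73523088 wool × 0.264 = 0.19410095232 barley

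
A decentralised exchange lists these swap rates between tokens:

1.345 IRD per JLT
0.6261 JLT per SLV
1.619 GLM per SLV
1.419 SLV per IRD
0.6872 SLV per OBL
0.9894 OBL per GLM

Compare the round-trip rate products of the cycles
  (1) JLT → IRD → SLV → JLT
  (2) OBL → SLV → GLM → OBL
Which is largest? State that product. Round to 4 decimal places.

1.1949

(1) 1.345 × 1.419 × 0.6261 = 1.19495
(2) 0.6872 × 1.619 × 0.9894 = 1.10078
Highest is cycle (1) at 1.1949 (>1, arbitrage).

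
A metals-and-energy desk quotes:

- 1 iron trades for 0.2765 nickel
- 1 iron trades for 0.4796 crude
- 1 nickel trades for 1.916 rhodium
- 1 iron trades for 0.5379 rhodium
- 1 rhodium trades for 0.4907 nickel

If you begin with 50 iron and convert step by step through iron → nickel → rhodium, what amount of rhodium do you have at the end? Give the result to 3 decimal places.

26.489

50 iron × 0.2765 = 13.825 nickel
13.825 nickel × 1.916 = 26.4887 rhodium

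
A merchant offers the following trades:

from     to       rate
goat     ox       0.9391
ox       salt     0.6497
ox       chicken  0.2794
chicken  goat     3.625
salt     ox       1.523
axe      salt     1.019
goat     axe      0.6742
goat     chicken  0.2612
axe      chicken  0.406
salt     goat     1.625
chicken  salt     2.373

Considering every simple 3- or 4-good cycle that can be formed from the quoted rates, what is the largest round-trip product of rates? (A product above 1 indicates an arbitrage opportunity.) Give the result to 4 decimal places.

1.1164

salt→goat→axe→salt: 1.625 × 0.6742 × 1.019 = 1.11639
salt→goat→axe→chicken→salt: 1.625 × 0.6742 × 0.406 × 2.373 = 1.05552
salt→goat→ox→chicken→salt: 1.625 × 0.9391 × 0.2794 × 2.373 = 1.01179
salt→ox→chicken→salt: 1.523 × 0.2794 × 2.373 = 1.00977
salt→goat→chicken→salt: 1.625 × 0.2612 × 2.373 = 1.00722
axe→chicken→goat→axe: 0.406 × 3.625 × 0.6742 = 0.99225
salt→goat→ox→salt: 1.625 × 0.9391 × 0.6497 = 0.99147
chicken→goat→ox→chicken: 3.625 × 0.9391 × 0.2794 = 0.95114
Maximum is salt→goat→axe→salt at 1.1164; arbitrage exists.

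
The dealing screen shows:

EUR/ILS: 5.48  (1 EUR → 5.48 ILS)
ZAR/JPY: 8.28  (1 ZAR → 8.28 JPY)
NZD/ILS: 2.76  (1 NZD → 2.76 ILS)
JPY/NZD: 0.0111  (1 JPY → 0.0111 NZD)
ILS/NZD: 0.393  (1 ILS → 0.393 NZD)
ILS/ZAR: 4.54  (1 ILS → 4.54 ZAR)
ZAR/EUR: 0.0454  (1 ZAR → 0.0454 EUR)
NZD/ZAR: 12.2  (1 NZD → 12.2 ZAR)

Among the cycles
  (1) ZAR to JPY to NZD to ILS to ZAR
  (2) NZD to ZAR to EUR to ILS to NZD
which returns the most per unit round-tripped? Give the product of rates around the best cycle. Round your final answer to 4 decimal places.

1.1929

(1) 8.28 × 0.0111 × 2.76 × 4.54 = 1.15164
(2) 12.2 × 0.0454 × 5.48 × 0.393 = 1.19286
Highest is cycle (2) at 1.1929 (>1, arbitrage).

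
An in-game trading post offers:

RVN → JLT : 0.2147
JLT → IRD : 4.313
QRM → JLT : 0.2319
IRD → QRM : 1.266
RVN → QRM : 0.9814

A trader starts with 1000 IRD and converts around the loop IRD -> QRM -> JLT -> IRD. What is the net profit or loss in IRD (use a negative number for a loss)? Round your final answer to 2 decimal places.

266.23

1000 IRD × 1.266 = 1266 QRM
1266 QRM × 0.2319 = 293.5854 JLT
293.5854 JLT × 4.313 = 1266.2338302 IRD
Net change: 1266.2338302 − 1000 = 266.2338302 IRD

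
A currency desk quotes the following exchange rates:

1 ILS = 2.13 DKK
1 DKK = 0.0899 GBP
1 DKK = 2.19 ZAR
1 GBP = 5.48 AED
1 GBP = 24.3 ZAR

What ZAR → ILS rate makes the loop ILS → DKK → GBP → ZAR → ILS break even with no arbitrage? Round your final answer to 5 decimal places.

0.21491

Known legs of the cycle: 2.13 × 0.0899 × 24.3 = 4.6531341
For no arbitrage the full-cycle product must be 1, so the missing rate is 1 / 4.6531341 ≈ 0.2149089.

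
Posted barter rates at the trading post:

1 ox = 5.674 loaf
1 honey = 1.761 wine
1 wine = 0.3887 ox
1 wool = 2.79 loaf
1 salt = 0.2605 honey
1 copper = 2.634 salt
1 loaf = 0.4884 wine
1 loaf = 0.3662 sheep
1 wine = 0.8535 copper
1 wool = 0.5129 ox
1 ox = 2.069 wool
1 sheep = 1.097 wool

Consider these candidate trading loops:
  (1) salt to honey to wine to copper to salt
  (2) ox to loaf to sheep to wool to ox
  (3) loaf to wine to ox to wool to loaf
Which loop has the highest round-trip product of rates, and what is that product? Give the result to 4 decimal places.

(1) 0.2605 × 1.761 × 0.8535 × 2.634 = 1.03130
(2) 5.674 × 0.3662 × 1.097 × 0.5129 = 1.16909
(3) 0.4884 × 0.3887 × 2.069 × 2.79 = 1.09586
Highest is cycle (2) at 1.1691 (>1, arbitrage).

1.1691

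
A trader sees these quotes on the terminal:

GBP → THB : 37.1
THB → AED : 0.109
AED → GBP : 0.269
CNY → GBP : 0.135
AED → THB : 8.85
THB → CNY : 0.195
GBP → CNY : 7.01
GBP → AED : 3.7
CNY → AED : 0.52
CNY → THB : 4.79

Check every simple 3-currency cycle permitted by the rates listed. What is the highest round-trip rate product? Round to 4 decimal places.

THB→AED→GBP→THB: 0.109 × 0.269 × 37.1 = 1.08781
GBP→CNY→AED→GBP: 7.01 × 0.52 × 0.269 = 0.98056
THB→CNY→GBP→THB: 0.195 × 0.135 × 37.1 = 0.97666
THB→CNY→AED→THB: 0.195 × 0.52 × 8.85 = 0.89739
Maximum is THB→AED→GBP→THB at 1.0878; arbitrage exists.

1.0878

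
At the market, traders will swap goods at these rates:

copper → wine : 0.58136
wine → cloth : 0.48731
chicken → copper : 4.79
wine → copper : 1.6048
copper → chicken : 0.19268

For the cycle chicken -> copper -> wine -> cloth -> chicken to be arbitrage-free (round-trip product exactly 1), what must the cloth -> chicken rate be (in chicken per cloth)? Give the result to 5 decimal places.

0.73691

Known legs of the cycle: 4.79 × 0.58136 × 0.48731 = 1.357019174264
For no arbitrage the full-cycle product must be 1, so the missing rate is 1 / 1.357019174264 ≈ 0.7369093.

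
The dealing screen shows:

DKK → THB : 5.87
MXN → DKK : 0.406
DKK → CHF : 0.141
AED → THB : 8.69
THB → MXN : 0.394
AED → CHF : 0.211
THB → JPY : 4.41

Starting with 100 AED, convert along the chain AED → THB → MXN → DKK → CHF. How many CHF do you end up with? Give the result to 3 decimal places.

100 AED × 8.69 = 869 THB
869 THB × 0.394 = 342.386 MXN
342.386 MXN × 0.406 = 139.008716 DKK
139.008716 DKK × 0.141 = 19.600228956 CHF

19.600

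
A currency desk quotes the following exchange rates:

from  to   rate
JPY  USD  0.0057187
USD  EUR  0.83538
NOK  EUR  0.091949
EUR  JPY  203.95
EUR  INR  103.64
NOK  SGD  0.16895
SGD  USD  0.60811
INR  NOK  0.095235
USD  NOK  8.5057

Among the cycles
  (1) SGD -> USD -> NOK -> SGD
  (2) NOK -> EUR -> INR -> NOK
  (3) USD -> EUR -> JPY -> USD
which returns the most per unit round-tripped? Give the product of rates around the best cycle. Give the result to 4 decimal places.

(1) 0.60811 × 8.5057 × 0.16895 = 0.87388
(2) 0.091949 × 103.64 × 0.095235 = 0.90755
(3) 0.83538 × 203.95 × 0.0057187 = 0.97433
Highest is cycle (3) at 0.9743 (≤1, no arbitrage).

0.9743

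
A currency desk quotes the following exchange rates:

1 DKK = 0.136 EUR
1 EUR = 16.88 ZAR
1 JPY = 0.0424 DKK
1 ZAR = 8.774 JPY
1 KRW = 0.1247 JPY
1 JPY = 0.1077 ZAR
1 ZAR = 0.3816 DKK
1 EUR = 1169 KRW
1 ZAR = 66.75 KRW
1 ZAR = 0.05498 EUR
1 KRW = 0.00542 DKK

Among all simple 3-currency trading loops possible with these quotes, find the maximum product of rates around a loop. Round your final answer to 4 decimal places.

0.8965

ZAR→KRW→JPY→ZAR: 66.75 × 0.1247 × 0.1077 = 0.89647
EUR→ZAR→DKK→EUR: 16.88 × 0.3816 × 0.136 = 0.87603
EUR→KRW→DKK→EUR: 1169 × 0.00542 × 0.136 = 0.86169
Maximum is ZAR→KRW→JPY→ZAR at 0.8965; no arbitrage — every cycle loses value.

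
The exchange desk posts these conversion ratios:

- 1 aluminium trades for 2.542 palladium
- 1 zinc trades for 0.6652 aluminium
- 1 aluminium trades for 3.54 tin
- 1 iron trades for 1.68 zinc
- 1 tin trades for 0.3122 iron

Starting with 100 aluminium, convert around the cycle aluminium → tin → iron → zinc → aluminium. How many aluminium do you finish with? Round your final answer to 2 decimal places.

100 aluminium × 3.54 = 354 tin
354 tin × 0.3122 = 110.5188 iron
110.5188 iron × 1.68 = 185.671584 zinc
185.671584 zinc × 0.6652 = 123.5087376768 aluminium

123.51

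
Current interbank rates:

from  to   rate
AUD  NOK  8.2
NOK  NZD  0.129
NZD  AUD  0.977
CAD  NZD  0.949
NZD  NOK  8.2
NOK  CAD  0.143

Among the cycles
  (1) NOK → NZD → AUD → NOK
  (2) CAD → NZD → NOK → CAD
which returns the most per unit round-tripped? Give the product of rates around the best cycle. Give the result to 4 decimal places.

(1) 0.129 × 0.977 × 8.2 = 1.03347
(2) 0.949 × 8.2 × 0.143 = 1.11280
Highest is cycle (2) at 1.1128 (>1, arbitrage).

1.1128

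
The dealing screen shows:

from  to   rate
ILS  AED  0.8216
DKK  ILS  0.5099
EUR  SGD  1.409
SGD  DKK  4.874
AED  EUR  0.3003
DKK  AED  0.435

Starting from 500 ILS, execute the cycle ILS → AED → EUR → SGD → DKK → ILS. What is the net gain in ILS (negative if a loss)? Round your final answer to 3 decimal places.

500 ILS × 0.8216 = 410.8 AED
410.8 AED × 0.3003 = 123.36324 EUR
123.36324 EUR × 1.409 = 173.81880516 SGD
173.81880516 SGD × 4.874 = 847.19285634984 DKK
847.19285634984 DKK × 0.5099 = 431.983637452783416 ILS
Net change: 431.983637452783416 − 500 = -68.016362547216584 ILS

-68.016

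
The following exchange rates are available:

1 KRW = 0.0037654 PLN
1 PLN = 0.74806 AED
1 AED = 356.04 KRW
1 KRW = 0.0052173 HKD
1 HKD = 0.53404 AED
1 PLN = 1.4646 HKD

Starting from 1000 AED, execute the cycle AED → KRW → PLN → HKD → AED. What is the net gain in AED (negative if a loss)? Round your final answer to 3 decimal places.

48.583

1000 AED × 356.04 = 356040 KRW
356040 KRW × 0.0037654 = 1340.633016 PLN
1340.633016 PLN × 1.4646 = 1963.4911152336 HKD
1963.4911152336 HKD × 0.53404 = 1048.582795179351744 AED
Net change: 1048.582795179351744 − 1000 = 48.582795179351744 AED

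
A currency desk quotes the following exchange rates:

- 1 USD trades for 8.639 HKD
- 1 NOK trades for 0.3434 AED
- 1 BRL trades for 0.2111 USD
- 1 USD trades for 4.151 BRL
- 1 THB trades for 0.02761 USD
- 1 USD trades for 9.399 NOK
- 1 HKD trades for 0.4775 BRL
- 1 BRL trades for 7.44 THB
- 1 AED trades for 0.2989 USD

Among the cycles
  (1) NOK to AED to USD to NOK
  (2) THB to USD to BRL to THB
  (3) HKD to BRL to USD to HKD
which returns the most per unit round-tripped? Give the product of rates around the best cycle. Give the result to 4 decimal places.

(1) 0.3434 × 0.2989 × 9.399 = 0.96473
(2) 0.02761 × 4.151 × 7.44 = 0.85269
(3) 0.4775 × 0.2111 × 8.639 = 0.87081
Highest is cycle (1) at 0.9647 (≤1, no arbitrage).

0.9647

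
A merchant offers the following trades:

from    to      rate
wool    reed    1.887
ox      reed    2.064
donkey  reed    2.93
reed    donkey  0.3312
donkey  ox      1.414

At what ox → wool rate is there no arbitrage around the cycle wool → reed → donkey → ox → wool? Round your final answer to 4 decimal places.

1.1316

Known legs of the cycle: 1.887 × 0.3312 × 1.414 = 0.8837138016
For no arbitrage the full-cycle product must be 1, so the missing rate is 1 / 0.8837138016 ≈ 1.131588.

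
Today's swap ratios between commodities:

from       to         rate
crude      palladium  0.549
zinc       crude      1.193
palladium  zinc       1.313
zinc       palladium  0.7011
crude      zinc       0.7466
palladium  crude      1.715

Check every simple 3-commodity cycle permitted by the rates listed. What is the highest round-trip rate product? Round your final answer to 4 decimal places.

palladium→crude→zinc→palladium: 1.715 × 0.7466 × 0.7011 = 0.89770
palladium→zinc→crude→palladium: 1.313 × 1.193 × 0.549 = 0.85996
Maximum is palladium→crude→zinc→palladium at 0.8977; no arbitrage — every cycle loses value.

0.8977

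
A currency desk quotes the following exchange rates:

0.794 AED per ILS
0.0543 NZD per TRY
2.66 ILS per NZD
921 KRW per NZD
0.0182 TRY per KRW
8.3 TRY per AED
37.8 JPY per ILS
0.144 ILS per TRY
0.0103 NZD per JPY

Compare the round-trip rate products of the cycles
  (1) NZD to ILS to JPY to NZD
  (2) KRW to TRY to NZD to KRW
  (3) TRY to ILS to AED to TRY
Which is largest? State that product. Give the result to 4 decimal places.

(1) 2.66 × 37.8 × 0.0103 = 1.03564
(2) 0.0182 × 0.0543 × 921 = 0.91019
(3) 0.144 × 0.794 × 8.3 = 0.94899
Highest is cycle (1) at 1.0356 (>1, arbitrage).

1.0356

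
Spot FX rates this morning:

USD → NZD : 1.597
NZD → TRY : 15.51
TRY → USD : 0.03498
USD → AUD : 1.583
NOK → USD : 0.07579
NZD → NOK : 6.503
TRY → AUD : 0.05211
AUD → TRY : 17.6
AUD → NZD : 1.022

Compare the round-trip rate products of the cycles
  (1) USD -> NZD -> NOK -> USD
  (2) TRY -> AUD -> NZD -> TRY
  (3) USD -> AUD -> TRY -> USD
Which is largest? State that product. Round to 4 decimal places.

0.9746

(1) 1.597 × 6.503 × 0.07579 = 0.78710
(2) 0.05211 × 1.022 × 15.51 = 0.82601
(3) 1.583 × 17.6 × 0.03498 = 0.97457
Highest is cycle (3) at 0.9746 (≤1, no arbitrage).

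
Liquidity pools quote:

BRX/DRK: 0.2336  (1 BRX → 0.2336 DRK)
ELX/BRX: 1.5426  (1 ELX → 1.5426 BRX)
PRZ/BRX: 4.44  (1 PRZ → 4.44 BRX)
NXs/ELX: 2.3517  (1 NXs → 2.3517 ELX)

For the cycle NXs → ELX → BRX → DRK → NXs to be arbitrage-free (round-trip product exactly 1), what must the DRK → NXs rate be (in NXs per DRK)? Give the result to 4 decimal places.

1.1800

Known legs of the cycle: 2.3517 × 1.5426 × 0.2336 = 0.847438293312
For no arbitrage the full-cycle product must be 1, so the missing rate is 1 / 0.847438293312 ≈ 1.180027.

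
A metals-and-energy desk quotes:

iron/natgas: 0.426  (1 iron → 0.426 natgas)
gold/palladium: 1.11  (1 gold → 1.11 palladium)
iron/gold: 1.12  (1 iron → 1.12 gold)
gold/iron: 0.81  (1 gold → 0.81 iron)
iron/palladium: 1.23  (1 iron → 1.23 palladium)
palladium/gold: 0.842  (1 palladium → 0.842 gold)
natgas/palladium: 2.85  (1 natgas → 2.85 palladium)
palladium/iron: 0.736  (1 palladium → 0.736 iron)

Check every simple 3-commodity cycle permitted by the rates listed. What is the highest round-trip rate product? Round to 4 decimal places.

0.9150

gold→palladium→iron→gold: 1.11 × 0.736 × 1.12 = 0.91500
natgas→palladium→iron→natgas: 2.85 × 0.736 × 0.426 = 0.89358
gold→iron→palladium→gold: 0.81 × 1.23 × 0.842 = 0.83888
Maximum is gold→palladium→iron→gold at 0.9150; no arbitrage — every cycle loses value.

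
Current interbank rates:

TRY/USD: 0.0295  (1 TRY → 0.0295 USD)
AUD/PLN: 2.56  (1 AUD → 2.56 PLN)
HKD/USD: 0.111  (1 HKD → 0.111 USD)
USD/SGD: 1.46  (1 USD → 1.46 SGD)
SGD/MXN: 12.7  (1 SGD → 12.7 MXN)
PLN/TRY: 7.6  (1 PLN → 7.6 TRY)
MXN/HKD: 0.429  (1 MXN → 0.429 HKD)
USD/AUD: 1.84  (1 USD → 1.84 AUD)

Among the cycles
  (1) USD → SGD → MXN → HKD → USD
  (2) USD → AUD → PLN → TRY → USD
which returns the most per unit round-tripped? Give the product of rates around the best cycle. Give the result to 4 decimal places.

1.0561

(1) 1.46 × 12.7 × 0.429 × 0.111 = 0.88295
(2) 1.84 × 2.56 × 7.6 × 0.0295 = 1.05607
Highest is cycle (2) at 1.0561 (>1, arbitrage).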